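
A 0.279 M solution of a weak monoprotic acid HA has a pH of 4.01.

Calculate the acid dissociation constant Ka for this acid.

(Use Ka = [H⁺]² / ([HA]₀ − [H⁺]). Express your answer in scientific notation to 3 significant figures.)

[H⁺] = 10^(−pH) = 10^(−4.01) = 9.772e-05 M. For HA ⇌ H⁺ + A⁻, Ka = [H⁺][A⁻]/[HA] = [H⁺]² / ([HA]₀ − [H⁺]) = (9.772e-05)² / (0.279 − 9.772e-05) = 3.42e-08.

K_a = 3.42e-08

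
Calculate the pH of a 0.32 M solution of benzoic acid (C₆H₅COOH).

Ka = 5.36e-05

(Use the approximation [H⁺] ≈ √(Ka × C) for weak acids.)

[H⁺] = √(Ka × C) = √(5.36e-05 × 0.32) = 4.1415e-03. pH = -log(4.1415e-03)

pH = 2.38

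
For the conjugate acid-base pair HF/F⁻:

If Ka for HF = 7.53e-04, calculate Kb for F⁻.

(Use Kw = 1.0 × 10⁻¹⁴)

For a conjugate pair Ka × Kb = Kw, so Kb = Kw/Ka = 1.0 × 10⁻¹⁴ / 7.53e-04 = 1.33e-11.

K_b = 1.33e-11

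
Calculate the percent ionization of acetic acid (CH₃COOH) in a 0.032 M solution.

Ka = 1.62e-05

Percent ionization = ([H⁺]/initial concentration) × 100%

Using Ka equilibrium: x² + Ka×x - Ka×C = 0. Solving: [H⁺] = 7.1195e-04. Percent = (7.1195e-04/0.032) × 100

Percent ionization = 2.22%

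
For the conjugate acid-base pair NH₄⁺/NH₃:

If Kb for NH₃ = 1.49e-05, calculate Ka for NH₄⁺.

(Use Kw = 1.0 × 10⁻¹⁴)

For a conjugate pair Ka × Kb = Kw, so Ka = Kw/Kb = 1.0 × 10⁻¹⁴ / 1.49e-05 = 6.71e-10.

K_a = 6.71e-10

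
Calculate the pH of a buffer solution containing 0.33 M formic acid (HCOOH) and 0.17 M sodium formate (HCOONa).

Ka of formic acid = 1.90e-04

pKa = -log(1.90e-04) = 3.72. pH = pKa + log([A⁻]/[HA]) = 3.72 + log(0.17/0.33)

pH = 3.43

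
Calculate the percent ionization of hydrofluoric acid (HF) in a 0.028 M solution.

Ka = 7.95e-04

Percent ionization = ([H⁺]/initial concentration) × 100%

Using Ka equilibrium: x² + Ka×x - Ka×C = 0. Solving: [H⁺] = 4.3373e-03. Percent = (4.3373e-03/0.028) × 100

Percent ionization = 15.5%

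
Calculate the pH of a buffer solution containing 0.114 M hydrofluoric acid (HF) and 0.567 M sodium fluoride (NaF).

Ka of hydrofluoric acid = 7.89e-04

pKa = -log(7.89e-04) = 3.10. pH = pKa + log([A⁻]/[HA]) = 3.10 + log(0.567/0.114)

pH = 3.80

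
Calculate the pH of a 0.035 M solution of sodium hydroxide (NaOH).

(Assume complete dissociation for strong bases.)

[OH⁻] = 0.035 M for strong base. pOH = -log[OH⁻] = 1.46, pH = 14 - pOH

pH = 12.54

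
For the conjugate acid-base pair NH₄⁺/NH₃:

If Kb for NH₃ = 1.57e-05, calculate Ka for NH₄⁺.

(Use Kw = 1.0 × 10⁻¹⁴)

For a conjugate pair Ka × Kb = Kw, so Ka = Kw/Kb = 1.0 × 10⁻¹⁴ / 1.57e-05 = 6.37e-10.

K_a = 6.37e-10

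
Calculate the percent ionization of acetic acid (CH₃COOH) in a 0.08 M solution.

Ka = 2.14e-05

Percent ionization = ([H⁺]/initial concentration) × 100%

Using Ka equilibrium: x² + Ka×x - Ka×C = 0. Solving: [H⁺] = 1.2978e-03. Percent = (1.2978e-03/0.08) × 100

Percent ionization = 1.62%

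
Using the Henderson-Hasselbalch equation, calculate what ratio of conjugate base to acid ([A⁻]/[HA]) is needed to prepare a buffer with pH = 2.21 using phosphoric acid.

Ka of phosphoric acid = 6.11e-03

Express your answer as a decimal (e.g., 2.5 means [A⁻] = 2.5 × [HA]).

pKa = -log(6.11e-03) = 2.2140. pH = pKa + log([A⁻]/[HA]), so log([A⁻]/[HA]) = pH − pKa = 2.21 − 2.2140 = -0.0040. [A⁻]/[HA] = 10^(-0.0040) = 0.991

[A⁻]/[HA] = 0.991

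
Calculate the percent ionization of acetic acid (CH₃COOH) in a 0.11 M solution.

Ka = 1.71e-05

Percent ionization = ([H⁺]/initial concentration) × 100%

Using Ka equilibrium: x² + Ka×x - Ka×C = 0. Solving: [H⁺] = 1.3630e-03. Percent = (1.3630e-03/0.11) × 100

Percent ionization = 1.24%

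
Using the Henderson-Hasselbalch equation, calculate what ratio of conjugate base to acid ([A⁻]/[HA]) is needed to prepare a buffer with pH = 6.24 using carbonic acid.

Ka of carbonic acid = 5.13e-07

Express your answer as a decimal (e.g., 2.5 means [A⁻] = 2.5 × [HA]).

pKa = -log(5.13e-07) = 6.2899. pH = pKa + log([A⁻]/[HA]), so log([A⁻]/[HA]) = pH − pKa = 6.24 − 6.2899 = -0.0499. [A⁻]/[HA] = 10^(-0.0499) = 0.891

[A⁻]/[HA] = 0.891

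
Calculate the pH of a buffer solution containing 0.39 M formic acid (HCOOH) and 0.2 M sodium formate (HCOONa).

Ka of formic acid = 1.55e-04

pKa = -log(1.55e-04) = 3.81. pH = pKa + log([A⁻]/[HA]) = 3.81 + log(0.2/0.39)

pH = 3.52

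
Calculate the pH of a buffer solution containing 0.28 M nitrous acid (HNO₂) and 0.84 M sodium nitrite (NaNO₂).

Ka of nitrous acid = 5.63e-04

pKa = -log(5.63e-04) = 3.25. pH = pKa + log([A⁻]/[HA]) = 3.25 + log(0.84/0.28)

pH = 3.73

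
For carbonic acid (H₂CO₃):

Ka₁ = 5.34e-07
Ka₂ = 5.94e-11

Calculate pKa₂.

pKa₂ = -log(Ka₂) = -log(5.94e-11) = 10.23.

pK_{a2} = 10.23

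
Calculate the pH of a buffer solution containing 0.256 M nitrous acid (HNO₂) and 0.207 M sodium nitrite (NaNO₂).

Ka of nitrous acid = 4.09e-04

pKa = -log(4.09e-04) = 3.39. pH = pKa + log([A⁻]/[HA]) = 3.39 + log(0.207/0.256)

pH = 3.30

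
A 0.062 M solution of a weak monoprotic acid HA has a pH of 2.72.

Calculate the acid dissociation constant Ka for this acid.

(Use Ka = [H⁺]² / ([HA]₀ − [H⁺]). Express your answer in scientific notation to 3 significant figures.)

[H⁺] = 10^(−pH) = 10^(−2.72) = 1.905e-03 M. For HA ⇌ H⁺ + A⁻, Ka = [H⁺][A⁻]/[HA] = [H⁺]² / ([HA]₀ − [H⁺]) = (1.905e-03)² / (0.062 − 1.905e-03) = 6.04e-05.

K_a = 6.04e-05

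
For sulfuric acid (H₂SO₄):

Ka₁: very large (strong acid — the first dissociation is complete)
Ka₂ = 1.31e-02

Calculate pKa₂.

pKa₂ = -log(Ka₂) = -log(1.31e-02) = 1.88.

pK_{a2} = 1.88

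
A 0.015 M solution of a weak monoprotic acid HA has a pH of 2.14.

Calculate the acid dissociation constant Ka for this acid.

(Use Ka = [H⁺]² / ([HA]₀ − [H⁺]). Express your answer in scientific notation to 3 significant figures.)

[H⁺] = 10^(−pH) = 10^(−2.14) = 7.244e-03 M. For HA ⇌ H⁺ + A⁻, Ka = [H⁺][A⁻]/[HA] = [H⁺]² / ([HA]₀ − [H⁺]) = (7.244e-03)² / (0.015 − 7.244e-03) = 6.77e-03.

K_a = 6.77e-03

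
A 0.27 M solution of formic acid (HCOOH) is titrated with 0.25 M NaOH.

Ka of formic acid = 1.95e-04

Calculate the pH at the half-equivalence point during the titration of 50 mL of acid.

At half-equivalence [HA] = [A⁻], so Henderson-Hasselbalch gives pH = pKa = -log(1.95e-04) = 3.71.

pH = pKa = 3.71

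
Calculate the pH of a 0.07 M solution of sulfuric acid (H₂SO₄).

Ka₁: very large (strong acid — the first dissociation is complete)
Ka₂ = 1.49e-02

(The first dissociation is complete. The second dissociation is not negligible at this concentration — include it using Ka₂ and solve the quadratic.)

First dissociation is complete: [H⁺]₀ = [HSO₄⁻]₀ = C = 0.07 M. Second dissociation HSO₄⁻ ⇌ H⁺ + SO₄²⁻: let x = [SO₄²⁻]. Ka₂ = (C + x)·x / (C − x) = 1.49e-02 → x² + (C + Ka₂)·x − Ka₂·C = 0 → x² + 0.08490·x − 1.043e-03 = 0. x = (−0.08490 + √(0.08490² + 4 × 1.043e-03)) / 2 = 1.0889e-02 M. [H⁺] = C + x = 0.07 + 1.0889e-02 = 8.0889e-02 M. pH = -log(8.0889e-02) = 1.09.

pH = 1.09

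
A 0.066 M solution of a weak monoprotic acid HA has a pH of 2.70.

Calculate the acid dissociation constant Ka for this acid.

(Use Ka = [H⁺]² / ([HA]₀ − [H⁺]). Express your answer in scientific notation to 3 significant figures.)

[H⁺] = 10^(−pH) = 10^(−2.70) = 1.995e-03 M. For HA ⇌ H⁺ + A⁻, Ka = [H⁺][A⁻]/[HA] = [H⁺]² / ([HA]₀ − [H⁺]) = (1.995e-03)² / (0.066 − 1.995e-03) = 6.22e-05.

K_a = 6.22e-05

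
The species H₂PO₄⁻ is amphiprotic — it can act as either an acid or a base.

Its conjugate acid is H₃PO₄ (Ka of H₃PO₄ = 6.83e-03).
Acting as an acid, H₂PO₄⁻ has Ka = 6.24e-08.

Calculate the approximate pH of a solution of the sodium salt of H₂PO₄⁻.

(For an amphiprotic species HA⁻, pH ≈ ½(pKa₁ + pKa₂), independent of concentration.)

pKa₁ = -log(6.83e-03) = 2.17; pKa₂ = -log(6.24e-08) = 7.20. For an amphiprotic species, pH ≈ ½(pKa₁ + pKa₂) = ½(2.17 + 7.20) = 4.69.

pH = 4.69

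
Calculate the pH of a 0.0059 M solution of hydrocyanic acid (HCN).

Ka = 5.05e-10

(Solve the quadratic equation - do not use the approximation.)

x² + Ka×x - Ka×C = 0. Using quadratic formula: [H⁺] = 1.7259e-06

pH = 5.76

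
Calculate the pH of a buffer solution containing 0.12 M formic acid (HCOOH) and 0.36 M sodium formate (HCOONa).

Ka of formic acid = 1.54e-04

pKa = -log(1.54e-04) = 3.81. pH = pKa + log([A⁻]/[HA]) = 3.81 + log(0.36/0.12)

pH = 4.29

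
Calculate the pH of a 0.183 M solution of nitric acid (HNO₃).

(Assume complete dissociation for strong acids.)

[H⁺] = 0.183 M for strong acid. pH = -log[H⁺] = -log(0.183)

pH = 0.74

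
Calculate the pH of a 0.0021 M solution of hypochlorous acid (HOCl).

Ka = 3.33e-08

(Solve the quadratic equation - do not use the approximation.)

x² + Ka×x - Ka×C = 0. Using quadratic formula: [H⁺] = 8.3458e-06

pH = 5.08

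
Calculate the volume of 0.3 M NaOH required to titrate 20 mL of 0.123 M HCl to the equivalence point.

At equivalence: moles acid = moles base. moles HCl = 0.123 × 20/1000 = 0.00246 mol. V_base = moles / 0.3 × 1000 = 8.2 mL.

V_{base} = 8.2 mL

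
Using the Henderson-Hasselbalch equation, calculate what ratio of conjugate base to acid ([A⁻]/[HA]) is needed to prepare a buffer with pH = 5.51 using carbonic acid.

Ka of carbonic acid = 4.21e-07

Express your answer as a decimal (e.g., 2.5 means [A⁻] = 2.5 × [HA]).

pKa = -log(4.21e-07) = 6.3757. pH = pKa + log([A⁻]/[HA]), so log([A⁻]/[HA]) = pH − pKa = 5.51 − 6.3757 = -0.8657. [A⁻]/[HA] = 10^(-0.8657) = 0.136

[A⁻]/[HA] = 0.136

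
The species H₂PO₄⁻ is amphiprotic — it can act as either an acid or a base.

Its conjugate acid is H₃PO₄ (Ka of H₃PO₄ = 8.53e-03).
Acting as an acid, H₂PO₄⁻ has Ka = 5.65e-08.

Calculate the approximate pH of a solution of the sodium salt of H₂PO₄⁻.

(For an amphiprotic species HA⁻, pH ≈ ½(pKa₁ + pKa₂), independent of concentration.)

pKa₁ = -log(8.53e-03) = 2.07; pKa₂ = -log(5.65e-08) = 7.25. For an amphiprotic species, pH ≈ ½(pKa₁ + pKa₂) = ½(2.07 + 7.25) = 4.66.

pH = 4.66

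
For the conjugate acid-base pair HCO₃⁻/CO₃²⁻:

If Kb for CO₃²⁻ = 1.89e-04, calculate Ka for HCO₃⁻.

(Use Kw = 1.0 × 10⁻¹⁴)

For a conjugate pair Ka × Kb = Kw, so Ka = Kw/Kb = 1.0 × 10⁻¹⁴ / 1.89e-04 = 5.29e-11.

K_a = 5.29e-11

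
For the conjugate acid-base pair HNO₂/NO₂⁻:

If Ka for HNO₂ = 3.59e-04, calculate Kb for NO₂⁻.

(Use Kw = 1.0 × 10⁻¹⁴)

For a conjugate pair Ka × Kb = Kw, so Kb = Kw/Ka = 1.0 × 10⁻¹⁴ / 3.59e-04 = 2.79e-11.

K_b = 2.79e-11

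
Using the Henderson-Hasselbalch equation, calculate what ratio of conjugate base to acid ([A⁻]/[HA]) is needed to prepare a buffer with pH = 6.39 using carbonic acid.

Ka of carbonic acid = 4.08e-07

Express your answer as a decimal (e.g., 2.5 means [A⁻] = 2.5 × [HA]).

pKa = -log(4.08e-07) = 6.3893. pH = pKa + log([A⁻]/[HA]), so log([A⁻]/[HA]) = pH − pKa = 6.39 − 6.3893 = 0.0007. [A⁻]/[HA] = 10^(0.0007) = 1.00

[A⁻]/[HA] = 1.00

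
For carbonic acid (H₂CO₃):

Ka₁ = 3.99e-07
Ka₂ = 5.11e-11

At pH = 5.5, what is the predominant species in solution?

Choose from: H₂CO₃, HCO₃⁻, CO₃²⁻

pKa₁ = 6.40, pKa₂ = 10.29. For a polyprotic acid the predominant species crosses at each pKa: below pKa_n the protonated form dominates, above it the deprotonated form does. At pH = 5.5, the predominant species is H₂CO₃.

H₂CO₃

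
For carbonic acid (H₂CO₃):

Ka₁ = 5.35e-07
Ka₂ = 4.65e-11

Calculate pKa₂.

pKa₂ = -log(Ka₂) = -log(4.65e-11) = 10.33.

pK_{a2} = 10.33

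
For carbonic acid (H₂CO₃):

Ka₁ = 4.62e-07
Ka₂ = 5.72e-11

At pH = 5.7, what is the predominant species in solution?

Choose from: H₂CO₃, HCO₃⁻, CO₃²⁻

pKa₁ = 6.34, pKa₂ = 10.24. For a polyprotic acid the predominant species crosses at each pKa: below pKa_n the protonated form dominates, above it the deprotonated form does. At pH = 5.7, the predominant species is H₂CO₃.

H₂CO₃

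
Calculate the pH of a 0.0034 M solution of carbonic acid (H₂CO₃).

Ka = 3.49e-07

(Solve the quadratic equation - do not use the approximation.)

x² + Ka×x - Ka×C = 0. Using quadratic formula: [H⁺] = 3.4273e-05

pH = 4.47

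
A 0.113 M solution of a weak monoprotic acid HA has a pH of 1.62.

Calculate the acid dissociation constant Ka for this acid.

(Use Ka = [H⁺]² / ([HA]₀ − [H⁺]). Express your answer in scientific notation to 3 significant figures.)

[H⁺] = 10^(−pH) = 10^(−1.62) = 2.399e-02 M. For HA ⇌ H⁺ + A⁻, Ka = [H⁺][A⁻]/[HA] = [H⁺]² / ([HA]₀ − [H⁺]) = (2.399e-02)² / (0.113 − 2.399e-02) = 6.46e-03.

K_a = 6.46e-03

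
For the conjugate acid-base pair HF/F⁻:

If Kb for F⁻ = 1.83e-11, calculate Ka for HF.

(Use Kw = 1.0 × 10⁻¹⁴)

For a conjugate pair Ka × Kb = Kw, so Ka = Kw/Kb = 1.0 × 10⁻¹⁴ / 1.83e-11 = 5.46e-04.

K_a = 5.46e-04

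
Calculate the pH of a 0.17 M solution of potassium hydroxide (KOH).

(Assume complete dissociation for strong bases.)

[OH⁻] = 0.17 M for strong base. pOH = -log[OH⁻] = 0.77, pH = 14 - pOH

pH = 13.23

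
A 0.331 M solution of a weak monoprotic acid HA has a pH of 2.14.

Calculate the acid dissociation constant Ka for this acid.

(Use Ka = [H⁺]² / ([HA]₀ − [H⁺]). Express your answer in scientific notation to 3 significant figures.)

[H⁺] = 10^(−pH) = 10^(−2.14) = 7.244e-03 M. For HA ⇌ H⁺ + A⁻, Ka = [H⁺][A⁻]/[HA] = [H⁺]² / ([HA]₀ − [H⁺]) = (7.244e-03)² / (0.331 − 7.244e-03) = 1.62e-04.

K_a = 1.62e-04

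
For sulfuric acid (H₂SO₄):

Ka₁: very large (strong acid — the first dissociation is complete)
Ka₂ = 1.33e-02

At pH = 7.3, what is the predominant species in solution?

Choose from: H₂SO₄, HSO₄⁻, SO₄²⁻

The first dissociation is complete, so H₂SO₄ itself is never the predominant species in water; pKa₂ = -log(1.33e-02) = 1.88. For a polyprotic acid the predominant species crosses at each pKa: below pKa_n the protonated form dominates, above it the deprotonated form does. At pH = 7.3, the predominant species is SO₄²⁻.

SO₄²⁻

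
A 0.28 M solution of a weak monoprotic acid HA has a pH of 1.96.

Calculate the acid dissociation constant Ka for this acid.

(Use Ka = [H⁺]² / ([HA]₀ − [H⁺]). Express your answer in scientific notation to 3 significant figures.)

[H⁺] = 10^(−pH) = 10^(−1.96) = 1.096e-02 M. For HA ⇌ H⁺ + A⁻, Ka = [H⁺][A⁻]/[HA] = [H⁺]² / ([HA]₀ − [H⁺]) = (1.096e-02)² / (0.28 − 1.096e-02) = 4.47e-04.

K_a = 4.47e-04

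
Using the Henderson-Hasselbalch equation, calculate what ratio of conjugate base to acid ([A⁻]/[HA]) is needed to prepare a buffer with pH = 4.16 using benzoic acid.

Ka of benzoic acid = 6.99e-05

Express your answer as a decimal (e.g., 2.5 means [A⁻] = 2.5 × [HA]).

pKa = -log(6.99e-05) = 4.1555. pH = pKa + log([A⁻]/[HA]), so log([A⁻]/[HA]) = pH − pKa = 4.16 − 4.1555 = 0.0045. [A⁻]/[HA] = 10^(0.0045) = 1.01

[A⁻]/[HA] = 1.01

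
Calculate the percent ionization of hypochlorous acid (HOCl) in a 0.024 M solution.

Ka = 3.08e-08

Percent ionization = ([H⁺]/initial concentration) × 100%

Using Ka equilibrium: x² + Ka×x - Ka×C = 0. Solving: [H⁺] = 2.7173e-05. Percent = (2.7173e-05/0.024) × 100

Percent ionization = 0.113%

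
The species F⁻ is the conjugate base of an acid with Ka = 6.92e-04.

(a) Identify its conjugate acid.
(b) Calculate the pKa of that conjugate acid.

(a) The conjugate acid is formed by adding one H⁺ to F⁻, giving HF. (b) pKa = -log(Ka) = -log(6.92e-04) = 3.16.

Conjugate acid: HF; pK_a = 3.16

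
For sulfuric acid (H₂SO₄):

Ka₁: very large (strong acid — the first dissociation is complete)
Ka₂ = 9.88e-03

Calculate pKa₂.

pKa₂ = -log(Ka₂) = -log(9.88e-03) = 2.01.

pK_{a2} = 2.01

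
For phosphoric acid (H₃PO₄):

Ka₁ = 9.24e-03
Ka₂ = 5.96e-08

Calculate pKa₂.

pKa₂ = -log(Ka₂) = -log(5.96e-08) = 7.22.

pK_{a2} = 7.22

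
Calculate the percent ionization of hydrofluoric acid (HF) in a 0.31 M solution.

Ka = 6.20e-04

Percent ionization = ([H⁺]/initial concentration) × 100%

Using Ka equilibrium: x² + Ka×x - Ka×C = 0. Solving: [H⁺] = 1.3557e-02. Percent = (1.3557e-02/0.31) × 100

Percent ionization = 4.37%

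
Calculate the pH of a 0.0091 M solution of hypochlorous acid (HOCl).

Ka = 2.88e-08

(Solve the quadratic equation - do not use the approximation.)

x² + Ka×x - Ka×C = 0. Using quadratic formula: [H⁺] = 1.6174e-05

pH = 4.79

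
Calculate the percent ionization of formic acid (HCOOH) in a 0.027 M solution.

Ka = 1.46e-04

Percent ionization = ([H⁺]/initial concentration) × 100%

Using Ka equilibrium: x² + Ka×x - Ka×C = 0. Solving: [H⁺] = 1.9138e-03. Percent = (1.9138e-03/0.027) × 100

Percent ionization = 7.09%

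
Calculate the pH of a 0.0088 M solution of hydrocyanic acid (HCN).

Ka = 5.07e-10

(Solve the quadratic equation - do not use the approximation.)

x² + Ka×x - Ka×C = 0. Using quadratic formula: [H⁺] = 2.1120e-06

pH = 5.68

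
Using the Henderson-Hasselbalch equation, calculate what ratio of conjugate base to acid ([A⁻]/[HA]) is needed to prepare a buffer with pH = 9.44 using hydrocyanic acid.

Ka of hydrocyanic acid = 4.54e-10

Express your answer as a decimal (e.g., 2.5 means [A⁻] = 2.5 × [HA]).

pKa = -log(4.54e-10) = 9.3429. pH = pKa + log([A⁻]/[HA]), so log([A⁻]/[HA]) = pH − pKa = 9.44 − 9.3429 = 0.0971. [A⁻]/[HA] = 10^(0.0971) = 1.25

[A⁻]/[HA] = 1.25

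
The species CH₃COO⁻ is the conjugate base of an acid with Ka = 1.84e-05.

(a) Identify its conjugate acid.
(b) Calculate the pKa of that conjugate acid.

(a) The conjugate acid is formed by adding one H⁺ to CH₃COO⁻, giving CH₃COOH. (b) pKa = -log(Ka) = -log(1.84e-05) = 4.74.

Conjugate acid: CH₃COOH; pK_a = 4.74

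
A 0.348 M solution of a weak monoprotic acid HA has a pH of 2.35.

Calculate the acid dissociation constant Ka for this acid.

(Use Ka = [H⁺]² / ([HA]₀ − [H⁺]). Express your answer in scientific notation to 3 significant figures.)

[H⁺] = 10^(−pH) = 10^(−2.35) = 4.467e-03 M. For HA ⇌ H⁺ + A⁻, Ka = [H⁺][A⁻]/[HA] = [H⁺]² / ([HA]₀ − [H⁺]) = (4.467e-03)² / (0.348 − 4.467e-03) = 5.81e-05.

K_a = 5.81e-05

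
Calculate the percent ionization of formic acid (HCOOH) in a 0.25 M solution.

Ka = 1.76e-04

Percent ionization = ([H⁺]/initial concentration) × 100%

Using Ka equilibrium: x² + Ka×x - Ka×C = 0. Solving: [H⁺] = 6.5458e-03. Percent = (6.5458e-03/0.25) × 100

Percent ionization = 2.62%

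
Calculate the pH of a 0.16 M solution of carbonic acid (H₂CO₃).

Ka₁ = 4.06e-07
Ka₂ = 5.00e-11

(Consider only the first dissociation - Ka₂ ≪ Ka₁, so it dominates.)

First dissociation dominates. From Ka₁ = [H⁺][HA⁻]/[H₂A], x² + Ka₁·x − Ka₁·C = 0 with C = 0.16 M and Ka₁ = 4.06e-07. Solving: [H⁺] = (−Ka₁ + √(Ka₁² + 4·Ka₁·C)) / 2 = 2.5467e-04 M. pH = -log(2.5467e-04) = 3.59.

pH = 3.59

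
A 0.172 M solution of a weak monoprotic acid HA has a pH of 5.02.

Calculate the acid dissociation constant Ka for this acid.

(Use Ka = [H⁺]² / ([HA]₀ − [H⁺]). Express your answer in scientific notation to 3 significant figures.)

[H⁺] = 10^(−pH) = 10^(−5.02) = 9.550e-06 M. For HA ⇌ H⁺ + A⁻, Ka = [H⁺][A⁻]/[HA] = [H⁺]² / ([HA]₀ − [H⁺]) = (9.550e-06)² / (0.172 − 9.550e-06) = 5.30e-10.

K_a = 5.30e-10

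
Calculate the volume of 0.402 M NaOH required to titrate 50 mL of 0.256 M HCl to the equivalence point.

At equivalence: moles acid = moles base. moles HCl = 0.256 × 50/1000 = 0.0128 mol. V_base = moles / 0.402 × 1000 = 31.8 mL.

V_{base} = 31.8 mL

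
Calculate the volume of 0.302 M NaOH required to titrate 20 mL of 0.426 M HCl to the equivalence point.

At equivalence: moles acid = moles base. moles HCl = 0.426 × 20/1000 = 0.00852 mol. V_base = moles / 0.302 × 1000 = 28.2 mL.

V_{base} = 28.2 mL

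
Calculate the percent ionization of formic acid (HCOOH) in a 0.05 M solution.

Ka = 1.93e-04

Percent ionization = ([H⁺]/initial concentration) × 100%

Using Ka equilibrium: x² + Ka×x - Ka×C = 0. Solving: [H⁺] = 3.0114e-03. Percent = (3.0114e-03/0.05) × 100

Percent ionization = 6.02%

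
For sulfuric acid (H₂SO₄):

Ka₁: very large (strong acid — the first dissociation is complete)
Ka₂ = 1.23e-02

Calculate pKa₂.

pKa₂ = -log(Ka₂) = -log(1.23e-02) = 1.91.

pK_{a2} = 1.91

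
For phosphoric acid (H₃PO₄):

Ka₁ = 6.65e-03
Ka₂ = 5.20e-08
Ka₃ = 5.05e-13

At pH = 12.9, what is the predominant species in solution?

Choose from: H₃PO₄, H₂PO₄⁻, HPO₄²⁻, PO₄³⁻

pKa₁ = 2.18, pKa₂ = 7.28, pKa₃ = 12.30. For a polyprotic acid the predominant species crosses at each pKa: below pKa_n the protonated form dominates, above it the deprotonated form does. At pH = 12.9, the predominant species is PO₄³⁻.

PO₄³⁻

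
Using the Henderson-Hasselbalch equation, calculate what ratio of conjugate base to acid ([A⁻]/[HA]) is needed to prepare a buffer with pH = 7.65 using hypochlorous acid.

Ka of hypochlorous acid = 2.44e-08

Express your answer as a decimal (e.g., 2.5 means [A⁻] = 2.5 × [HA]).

pKa = -log(2.44e-08) = 7.6126. pH = pKa + log([A⁻]/[HA]), so log([A⁻]/[HA]) = pH − pKa = 7.65 − 7.6126 = 0.0374. [A⁻]/[HA] = 10^(0.0374) = 1.09

[A⁻]/[HA] = 1.09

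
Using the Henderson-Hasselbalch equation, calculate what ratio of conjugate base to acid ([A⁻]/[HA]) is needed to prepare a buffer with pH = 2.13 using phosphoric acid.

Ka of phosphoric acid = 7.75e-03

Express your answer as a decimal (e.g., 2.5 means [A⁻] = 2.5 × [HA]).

pKa = -log(7.75e-03) = 2.1107. pH = pKa + log([A⁻]/[HA]), so log([A⁻]/[HA]) = pH − pKa = 2.13 − 2.1107 = 0.0193. [A⁻]/[HA] = 10^(0.0193) = 1.05

[A⁻]/[HA] = 1.05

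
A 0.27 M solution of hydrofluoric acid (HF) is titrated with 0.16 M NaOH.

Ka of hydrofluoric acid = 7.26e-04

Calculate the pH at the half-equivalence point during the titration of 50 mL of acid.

At half-equivalence [HA] = [A⁻], so Henderson-Hasselbalch gives pH = pKa = -log(7.26e-04) = 3.14.

pH = pKa = 3.14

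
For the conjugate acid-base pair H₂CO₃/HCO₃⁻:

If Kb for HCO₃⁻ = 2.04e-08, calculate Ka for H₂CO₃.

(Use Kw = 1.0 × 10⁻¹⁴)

For a conjugate pair Ka × Kb = Kw, so Ka = Kw/Kb = 1.0 × 10⁻¹⁴ / 2.04e-08 = 4.90e-07.

K_a = 4.90e-07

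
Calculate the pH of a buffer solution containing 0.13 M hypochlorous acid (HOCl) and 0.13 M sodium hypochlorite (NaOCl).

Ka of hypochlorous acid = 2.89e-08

pKa = -log(2.89e-08) = 7.54. pH = pKa + log([A⁻]/[HA]) = 7.54 + log(0.13/0.13)

pH = 7.54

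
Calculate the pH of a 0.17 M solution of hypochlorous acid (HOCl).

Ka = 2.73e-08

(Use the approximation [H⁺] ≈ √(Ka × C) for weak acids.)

[H⁺] = √(Ka × C) = √(2.73e-08 × 0.17) = 6.8125e-05. pH = -log(6.8125e-05)

pH = 4.17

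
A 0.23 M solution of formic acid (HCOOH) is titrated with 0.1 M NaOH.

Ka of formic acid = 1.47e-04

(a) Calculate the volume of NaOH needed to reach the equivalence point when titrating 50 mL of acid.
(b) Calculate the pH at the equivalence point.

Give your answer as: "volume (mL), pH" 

moles acid = 0.23 × 50/1000 = 0.0115 mol; V_base = moles/0.1 × 1000 = 115.0 mL. At equivalence only the conjugate base is present: [A⁻] = 0.0115/0.165 = 6.9697e-02 M. Kb = Kw/Ka = 6.80e-11; [OH⁻] = √(Kb × [A⁻]) = 2.1775e-06; pOH = 5.66; pH = 14 - pOH = 8.34.

V = 115.0 mL, pH = 8.34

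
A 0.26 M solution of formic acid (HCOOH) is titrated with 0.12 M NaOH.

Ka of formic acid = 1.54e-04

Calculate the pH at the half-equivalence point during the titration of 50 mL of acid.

At half-equivalence [HA] = [A⁻], so Henderson-Hasselbalch gives pH = pKa = -log(1.54e-04) = 3.81.

pH = pKa = 3.81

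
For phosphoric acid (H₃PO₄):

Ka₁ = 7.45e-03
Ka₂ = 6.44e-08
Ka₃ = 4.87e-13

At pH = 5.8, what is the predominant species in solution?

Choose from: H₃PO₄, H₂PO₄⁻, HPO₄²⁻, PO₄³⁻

pKa₁ = 2.13, pKa₂ = 7.19, pKa₃ = 12.31. For a polyprotic acid the predominant species crosses at each pKa: below pKa_n the protonated form dominates, above it the deprotonated form does. At pH = 5.8, the predominant species is H₂PO₄⁻.

H₂PO₄⁻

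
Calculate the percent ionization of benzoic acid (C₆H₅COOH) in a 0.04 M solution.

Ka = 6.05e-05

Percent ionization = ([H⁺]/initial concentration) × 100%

Using Ka equilibrium: x² + Ka×x - Ka×C = 0. Solving: [H⁺] = 1.5257e-03. Percent = (1.5257e-03/0.04) × 100

Percent ionization = 3.81%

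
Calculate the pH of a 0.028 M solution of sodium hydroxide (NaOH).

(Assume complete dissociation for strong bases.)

[OH⁻] = 0.028 M for strong base. pOH = -log[OH⁻] = 1.55, pH = 14 - pOH

pH = 12.45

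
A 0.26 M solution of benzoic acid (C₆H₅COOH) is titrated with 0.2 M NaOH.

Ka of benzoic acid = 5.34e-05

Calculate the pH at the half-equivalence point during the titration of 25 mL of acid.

At half-equivalence [HA] = [A⁻], so Henderson-Hasselbalch gives pH = pKa = -log(5.34e-05) = 4.27.

pH = pKa = 4.27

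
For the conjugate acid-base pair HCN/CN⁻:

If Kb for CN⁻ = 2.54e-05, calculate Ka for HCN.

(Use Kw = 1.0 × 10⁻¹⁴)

For a conjugate pair Ka × Kb = Kw, so Ka = Kw/Kb = 1.0 × 10⁻¹⁴ / 2.54e-05 = 3.94e-10.

K_a = 3.94e-10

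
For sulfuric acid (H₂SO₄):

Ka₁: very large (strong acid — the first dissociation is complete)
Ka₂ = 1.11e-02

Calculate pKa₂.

pKa₂ = -log(Ka₂) = -log(1.11e-02) = 1.95.

pK_{a2} = 1.95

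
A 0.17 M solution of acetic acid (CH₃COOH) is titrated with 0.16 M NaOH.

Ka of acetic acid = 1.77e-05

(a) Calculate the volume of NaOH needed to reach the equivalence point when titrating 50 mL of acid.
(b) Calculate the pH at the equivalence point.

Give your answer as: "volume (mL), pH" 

moles acid = 0.17 × 50/1000 = 0.0085 mol; V_base = moles/0.16 × 1000 = 53.1 mL. At equivalence only the conjugate base is present: [A⁻] = 0.0085/0.103 = 8.2424e-02 M. Kb = Kw/Ka = 5.65e-10; [OH⁻] = √(Kb × [A⁻]) = 6.8240e-06; pOH = 5.17; pH = 14 - pOH = 8.83.

V = 53.1 mL, pH = 8.83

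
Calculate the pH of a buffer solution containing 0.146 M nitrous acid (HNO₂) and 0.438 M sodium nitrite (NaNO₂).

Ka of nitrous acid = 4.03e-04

pKa = -log(4.03e-04) = 3.39. pH = pKa + log([A⁻]/[HA]) = 3.39 + log(0.438/0.146)

pH = 3.87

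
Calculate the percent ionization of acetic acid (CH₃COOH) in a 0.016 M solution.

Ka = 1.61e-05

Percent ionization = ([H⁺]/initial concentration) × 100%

Using Ka equilibrium: x² + Ka×x - Ka×C = 0. Solving: [H⁺] = 4.9956e-04. Percent = (4.9956e-04/0.016) × 100

Percent ionization = 3.12%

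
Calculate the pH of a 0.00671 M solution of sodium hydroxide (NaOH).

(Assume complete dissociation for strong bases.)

[OH⁻] = 0.00671 M for strong base. pOH = -log[OH⁻] = 2.17, pH = 14 - pOH

pH = 11.83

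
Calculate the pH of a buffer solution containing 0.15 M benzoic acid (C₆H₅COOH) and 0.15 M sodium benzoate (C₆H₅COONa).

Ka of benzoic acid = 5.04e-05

pKa = -log(5.04e-05) = 4.30. pH = pKa + log([A⁻]/[HA]) = 4.30 + log(0.15/0.15)

pH = 4.30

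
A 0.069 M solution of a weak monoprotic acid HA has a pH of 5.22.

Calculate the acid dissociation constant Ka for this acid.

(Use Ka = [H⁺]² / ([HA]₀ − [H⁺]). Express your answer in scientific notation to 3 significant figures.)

[H⁺] = 10^(−pH) = 10^(−5.22) = 6.026e-06 M. For HA ⇌ H⁺ + A⁻, Ka = [H⁺][A⁻]/[HA] = [H⁺]² / ([HA]₀ − [H⁺]) = (6.026e-06)² / (0.069 − 6.026e-06) = 5.26e-10.

K_a = 5.26e-10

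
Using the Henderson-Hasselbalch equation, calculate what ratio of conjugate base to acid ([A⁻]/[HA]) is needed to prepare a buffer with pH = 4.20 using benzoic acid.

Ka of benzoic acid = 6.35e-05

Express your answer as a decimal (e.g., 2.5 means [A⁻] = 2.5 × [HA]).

pKa = -log(6.35e-05) = 4.1972. pH = pKa + log([A⁻]/[HA]), so log([A⁻]/[HA]) = pH − pKa = 4.20 − 4.1972 = 0.0028. [A⁻]/[HA] = 10^(0.0028) = 1.01

[A⁻]/[HA] = 1.01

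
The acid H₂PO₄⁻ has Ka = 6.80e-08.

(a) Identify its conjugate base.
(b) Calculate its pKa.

(a) The conjugate base is formed by removing one H⁺ from H₂PO₄⁻, giving HPO₄²⁻. (b) pKa = -log(Ka) = -log(6.80e-08) = 7.17.

Conjugate base: HPO₄²⁻; pK_a = 7.17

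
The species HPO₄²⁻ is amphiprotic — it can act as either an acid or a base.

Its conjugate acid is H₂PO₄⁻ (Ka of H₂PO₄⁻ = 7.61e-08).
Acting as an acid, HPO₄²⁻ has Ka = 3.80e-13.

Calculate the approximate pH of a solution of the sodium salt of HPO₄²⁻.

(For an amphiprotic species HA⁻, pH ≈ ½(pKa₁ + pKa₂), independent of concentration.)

pKa₁ = -log(7.61e-08) = 7.12; pKa₂ = -log(3.80e-13) = 12.42. For an amphiprotic species, pH ≈ ½(pKa₁ + pKa₂) = ½(7.12 + 12.42) = 9.77.

pH = 9.77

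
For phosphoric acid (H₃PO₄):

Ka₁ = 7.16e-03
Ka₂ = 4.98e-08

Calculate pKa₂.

pKa₂ = -log(Ka₂) = -log(4.98e-08) = 7.30.

pK_{a2} = 7.30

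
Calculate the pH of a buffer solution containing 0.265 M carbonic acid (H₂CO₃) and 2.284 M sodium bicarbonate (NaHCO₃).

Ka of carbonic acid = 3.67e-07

pKa = -log(3.67e-07) = 6.44. pH = pKa + log([A⁻]/[HA]) = 6.44 + log(2.284/0.265)

pH = 7.37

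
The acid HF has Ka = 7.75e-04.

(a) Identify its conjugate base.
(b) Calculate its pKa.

(a) The conjugate base is formed by removing one H⁺ from HF, giving F⁻. (b) pKa = -log(Ka) = -log(7.75e-04) = 3.11.

Conjugate base: F⁻; pK_a = 3.11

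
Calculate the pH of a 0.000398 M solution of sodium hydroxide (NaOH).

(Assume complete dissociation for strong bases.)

[OH⁻] = 0.000398 M for strong base. pOH = -log[OH⁻] = 3.40, pH = 14 - pOH

pH = 10.60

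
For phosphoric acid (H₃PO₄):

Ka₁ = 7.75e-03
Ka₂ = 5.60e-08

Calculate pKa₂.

pKa₂ = -log(Ka₂) = -log(5.60e-08) = 7.25.

pK_{a2} = 7.25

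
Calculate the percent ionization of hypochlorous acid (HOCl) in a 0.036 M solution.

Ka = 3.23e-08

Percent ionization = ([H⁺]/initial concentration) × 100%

Using Ka equilibrium: x² + Ka×x - Ka×C = 0. Solving: [H⁺] = 3.4084e-05. Percent = (3.4084e-05/0.036) × 100

Percent ionization = 0.0947%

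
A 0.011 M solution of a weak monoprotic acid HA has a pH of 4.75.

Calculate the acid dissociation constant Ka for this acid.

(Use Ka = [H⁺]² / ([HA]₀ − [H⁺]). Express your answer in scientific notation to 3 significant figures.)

[H⁺] = 10^(−pH) = 10^(−4.75) = 1.778e-05 M. For HA ⇌ H⁺ + A⁻, Ka = [H⁺][A⁻]/[HA] = [H⁺]² / ([HA]₀ − [H⁺]) = (1.778e-05)² / (0.011 − 1.778e-05) = 2.88e-08.

K_a = 2.88e-08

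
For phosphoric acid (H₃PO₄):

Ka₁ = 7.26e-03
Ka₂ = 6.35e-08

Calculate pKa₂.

pKa₂ = -log(Ka₂) = -log(6.35e-08) = 7.20.

pK_{a2} = 7.20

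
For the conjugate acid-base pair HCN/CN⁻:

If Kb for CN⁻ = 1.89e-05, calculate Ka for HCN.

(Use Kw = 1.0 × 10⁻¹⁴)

For a conjugate pair Ka × Kb = Kw, so Ka = Kw/Kb = 1.0 × 10⁻¹⁴ / 1.89e-05 = 5.29e-10.

K_a = 5.29e-10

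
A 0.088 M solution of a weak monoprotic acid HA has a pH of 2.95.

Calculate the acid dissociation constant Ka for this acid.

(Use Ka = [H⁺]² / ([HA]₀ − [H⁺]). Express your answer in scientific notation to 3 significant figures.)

[H⁺] = 10^(−pH) = 10^(−2.95) = 1.122e-03 M. For HA ⇌ H⁺ + A⁻, Ka = [H⁺][A⁻]/[HA] = [H⁺]² / ([HA]₀ − [H⁺]) = (1.122e-03)² / (0.088 − 1.122e-03) = 1.45e-05.

K_a = 1.45e-05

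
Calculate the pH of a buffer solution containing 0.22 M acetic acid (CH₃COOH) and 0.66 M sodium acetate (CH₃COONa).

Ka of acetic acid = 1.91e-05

pKa = -log(1.91e-05) = 4.72. pH = pKa + log([A⁻]/[HA]) = 4.72 + log(0.66/0.22)

pH = 5.20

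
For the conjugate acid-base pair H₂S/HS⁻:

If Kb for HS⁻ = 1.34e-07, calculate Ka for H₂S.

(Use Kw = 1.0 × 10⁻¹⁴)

For a conjugate pair Ka × Kb = Kw, so Ka = Kw/Kb = 1.0 × 10⁻¹⁴ / 1.34e-07 = 7.46e-08.

K_a = 7.46e-08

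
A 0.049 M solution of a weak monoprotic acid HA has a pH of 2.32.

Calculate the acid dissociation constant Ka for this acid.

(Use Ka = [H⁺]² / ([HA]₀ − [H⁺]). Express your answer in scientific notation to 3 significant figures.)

[H⁺] = 10^(−pH) = 10^(−2.32) = 4.786e-03 M. For HA ⇌ H⁺ + A⁻, Ka = [H⁺][A⁻]/[HA] = [H⁺]² / ([HA]₀ − [H⁺]) = (4.786e-03)² / (0.049 − 4.786e-03) = 5.18e-04.

K_a = 5.18e-04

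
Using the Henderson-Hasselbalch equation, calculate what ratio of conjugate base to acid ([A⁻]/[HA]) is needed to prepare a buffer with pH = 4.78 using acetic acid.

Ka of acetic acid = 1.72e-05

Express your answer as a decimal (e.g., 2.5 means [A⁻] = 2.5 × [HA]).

pKa = -log(1.72e-05) = 4.7645. pH = pKa + log([A⁻]/[HA]), so log([A⁻]/[HA]) = pH − pKa = 4.78 − 4.7645 = 0.0155. [A⁻]/[HA] = 10^(0.0155) = 1.04

[A⁻]/[HA] = 1.04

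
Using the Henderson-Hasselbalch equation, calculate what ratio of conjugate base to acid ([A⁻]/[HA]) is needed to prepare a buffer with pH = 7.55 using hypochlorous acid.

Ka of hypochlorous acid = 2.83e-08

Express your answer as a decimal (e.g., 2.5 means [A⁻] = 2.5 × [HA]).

pKa = -log(2.83e-08) = 7.5482. pH = pKa + log([A⁻]/[HA]), so log([A⁻]/[HA]) = pH − pKa = 7.55 − 7.5482 = 0.0018. [A⁻]/[HA] = 10^(0.0018) = 1.00

[A⁻]/[HA] = 1.00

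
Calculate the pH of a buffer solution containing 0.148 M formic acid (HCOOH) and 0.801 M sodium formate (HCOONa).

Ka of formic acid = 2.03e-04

pKa = -log(2.03e-04) = 3.69. pH = pKa + log([A⁻]/[HA]) = 3.69 + log(0.801/0.148)

pH = 4.43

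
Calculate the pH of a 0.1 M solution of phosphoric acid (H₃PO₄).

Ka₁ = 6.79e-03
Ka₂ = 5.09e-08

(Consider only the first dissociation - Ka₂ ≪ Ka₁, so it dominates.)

First dissociation dominates. From Ka₁ = [H⁺][HA⁻]/[H₂A], x² + Ka₁·x − Ka₁·C = 0 with C = 0.1 M and Ka₁ = 6.79e-03. Solving: [H⁺] = (−Ka₁ + √(Ka₁² + 4·Ka₁·C)) / 2 = 2.2883e-02 M. pH = -log(2.2883e-02) = 1.64.

pH = 1.64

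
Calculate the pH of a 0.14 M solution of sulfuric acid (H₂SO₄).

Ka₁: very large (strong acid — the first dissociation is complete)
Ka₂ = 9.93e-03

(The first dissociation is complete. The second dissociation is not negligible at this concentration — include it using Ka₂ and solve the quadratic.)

First dissociation is complete: [H⁺]₀ = [HSO₄⁻]₀ = C = 0.14 M. Second dissociation HSO₄⁻ ⇌ H⁺ + SO₄²⁻: let x = [SO₄²⁻]. Ka₂ = (C + x)·x / (C − x) = 9.93e-03 → x² + (C + Ka₂)·x − Ka₂·C = 0 → x² + 0.14993·x − 1.390e-03 = 0. x = (−0.14993 + √(0.14993² + 4 × 1.390e-03)) / 2 = 8.7605e-03 M. [H⁺] = C + x = 0.14 + 8.7605e-03 = 1.4876e-01 M. pH = -log(1.4876e-01) = 0.83.

pH = 0.83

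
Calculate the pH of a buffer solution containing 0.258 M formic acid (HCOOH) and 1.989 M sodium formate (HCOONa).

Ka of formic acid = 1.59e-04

pKa = -log(1.59e-04) = 3.80. pH = pKa + log([A⁻]/[HA]) = 3.80 + log(1.989/0.258)

pH = 4.69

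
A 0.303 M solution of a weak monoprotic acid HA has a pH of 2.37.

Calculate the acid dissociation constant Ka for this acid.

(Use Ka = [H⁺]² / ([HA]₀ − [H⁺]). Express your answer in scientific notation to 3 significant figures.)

[H⁺] = 10^(−pH) = 10^(−2.37) = 4.266e-03 M. For HA ⇌ H⁺ + A⁻, Ka = [H⁺][A⁻]/[HA] = [H⁺]² / ([HA]₀ − [H⁺]) = (4.266e-03)² / (0.303 − 4.266e-03) = 6.09e-05.

K_a = 6.09e-05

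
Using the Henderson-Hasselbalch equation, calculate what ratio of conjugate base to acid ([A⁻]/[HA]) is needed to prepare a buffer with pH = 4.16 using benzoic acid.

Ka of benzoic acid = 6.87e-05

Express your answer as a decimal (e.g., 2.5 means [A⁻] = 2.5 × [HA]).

pKa = -log(6.87e-05) = 4.1630. pH = pKa + log([A⁻]/[HA]), so log([A⁻]/[HA]) = pH − pKa = 4.16 − 4.1630 = -0.0030. [A⁻]/[HA] = 10^(-0.0030) = 0.993

[A⁻]/[HA] = 0.993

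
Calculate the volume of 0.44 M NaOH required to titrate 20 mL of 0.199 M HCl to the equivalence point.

At equivalence: moles acid = moles base. moles HCl = 0.199 × 20/1000 = 0.00398 mol. V_base = moles / 0.44 × 1000 = 9.0 mL.

V_{base} = 9.0 mL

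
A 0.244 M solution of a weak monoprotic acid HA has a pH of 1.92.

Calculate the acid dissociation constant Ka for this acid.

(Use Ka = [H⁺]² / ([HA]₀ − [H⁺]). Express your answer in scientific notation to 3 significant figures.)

[H⁺] = 10^(−pH) = 10^(−1.92) = 1.202e-02 M. For HA ⇌ H⁺ + A⁻, Ka = [H⁺][A⁻]/[HA] = [H⁺]² / ([HA]₀ − [H⁺]) = (1.202e-02)² / (0.244 − 1.202e-02) = 6.23e-04.

K_a = 6.23e-04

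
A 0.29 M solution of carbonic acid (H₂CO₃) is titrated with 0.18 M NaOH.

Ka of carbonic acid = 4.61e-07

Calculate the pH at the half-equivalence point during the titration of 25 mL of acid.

At half-equivalence [HA] = [A⁻], so Henderson-Hasselbalch gives pH = pKa = -log(4.61e-07) = 6.34.

pH = pKa = 6.34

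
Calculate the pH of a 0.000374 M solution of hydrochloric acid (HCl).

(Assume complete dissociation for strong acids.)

[H⁺] = 0.000374 M for strong acid. pH = -log[H⁺] = -log(0.000374)

pH = 3.43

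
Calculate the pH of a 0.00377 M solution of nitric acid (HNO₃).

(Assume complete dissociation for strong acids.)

[H⁺] = 0.00377 M for strong acid. pH = -log[H⁺] = -log(0.00377)

pH = 2.42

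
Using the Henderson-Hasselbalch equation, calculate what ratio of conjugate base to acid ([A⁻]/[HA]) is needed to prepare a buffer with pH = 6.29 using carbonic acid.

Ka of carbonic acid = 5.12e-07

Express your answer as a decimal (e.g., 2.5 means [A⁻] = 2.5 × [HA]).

pKa = -log(5.12e-07) = 6.2907. pH = pKa + log([A⁻]/[HA]), so log([A⁻]/[HA]) = pH − pKa = 6.29 − 6.2907 = -0.0007. [A⁻]/[HA] = 10^(-0.0007) = 0.998

[A⁻]/[HA] = 0.998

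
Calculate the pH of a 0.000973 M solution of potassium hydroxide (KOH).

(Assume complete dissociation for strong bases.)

[OH⁻] = 0.000973 M for strong base. pOH = -log[OH⁻] = 3.01, pH = 14 - pOH

pH = 10.99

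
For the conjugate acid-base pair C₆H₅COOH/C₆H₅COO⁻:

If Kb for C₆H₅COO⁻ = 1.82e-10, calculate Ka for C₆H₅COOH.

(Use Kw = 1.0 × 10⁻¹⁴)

For a conjugate pair Ka × Kb = Kw, so Ka = Kw/Kb = 1.0 × 10⁻¹⁴ / 1.82e-10 = 5.49e-05.

K_a = 5.49e-05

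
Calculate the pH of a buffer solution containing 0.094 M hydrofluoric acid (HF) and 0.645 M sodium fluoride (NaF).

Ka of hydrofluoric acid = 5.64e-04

pKa = -log(5.64e-04) = 3.25. pH = pKa + log([A⁻]/[HA]) = 3.25 + log(0.645/0.094)

pH = 4.09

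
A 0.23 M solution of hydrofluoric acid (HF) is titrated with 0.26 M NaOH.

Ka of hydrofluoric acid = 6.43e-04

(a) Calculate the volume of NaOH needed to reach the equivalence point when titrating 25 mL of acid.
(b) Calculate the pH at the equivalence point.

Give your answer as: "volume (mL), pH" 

moles acid = 0.23 × 25/1000 = 0.00575 mol; V_base = moles/0.26 × 1000 = 22.1 mL. At equivalence only the conjugate base is present: [A⁻] = 0.00575/0.047 = 1.2204e-01 M. Kb = Kw/Ka = 1.56e-11; [OH⁻] = √(Kb × [A⁻]) = 1.3777e-06; pOH = 5.86; pH = 14 - pOH = 8.14.

V = 22.1 mL, pH = 8.14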